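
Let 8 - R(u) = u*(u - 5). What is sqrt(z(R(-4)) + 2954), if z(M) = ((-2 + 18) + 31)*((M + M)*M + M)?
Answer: sqrt(75334) ≈ 274.47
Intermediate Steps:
R(u) = 8 - u*(-5 + u) (R(u) = 8 - u*(u - 5) = 8 - u*(-5 + u))
z(M) = 47*M + 94*M**2 (z(M) = (16 + 31)*((2*M)*M + M) = 47*(2*M**2 + M) = 47*(M + 2*M**2) = 47*M + 94*M**2)
sqrt(z(R(-4)) + 2954) = sqrt(47*(8 - 1*(-4)**2 + 5*(-4))*(1 + 2*(8 - 1*(-4)**2 + 5*(-4))) + 2954) = sqrt(47*(8 - 1*16 - 20)*(1 + 2*(8 - 1*16 - 20)) + 2954) = sqrt(47*(8 - 16 - 20)*(1 + 2*(8 - 16 - 20)) + 2954) = sqrt(47*(-28)*(1 + 2*(-28)) + 2954) = sqrt(47*(-28)*(1 - 56) + 2954) = sqrt(47*(-28)*(-55) + 2954) = sqrt(72380 + 2954) = sqrt(75334)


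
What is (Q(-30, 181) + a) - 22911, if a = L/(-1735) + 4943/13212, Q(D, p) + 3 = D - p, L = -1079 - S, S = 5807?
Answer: -529990658563/22922820 ≈ -23121.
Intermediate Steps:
L = -6886 (L = -1079 - 1*5807 = -1079 - 5807 = -6886)
Q(D, p) = -3 + D - p (Q(D, p) = -3 + (D - p) = -3 + D - p)
a = 99553937/22922820 (a = -6886/(-1735) + 4943/13212 = -6886*(-1/1735) + 4943*(1/13212) = 6886/1735 + 4943/13212 = 99553937/22922820 ≈ 4.3430)
(Q(-30, 181) + a) - 22911 = ((-3 - 30 - 1*181) + 99553937/22922820) - 22911 = ((-3 - 30 - 181) + 99553937/22922820) - 22911 = (-214 + 99553937/22922820) - 22911 = -4805929543/22922820 - 22911 = -529990658563/22922820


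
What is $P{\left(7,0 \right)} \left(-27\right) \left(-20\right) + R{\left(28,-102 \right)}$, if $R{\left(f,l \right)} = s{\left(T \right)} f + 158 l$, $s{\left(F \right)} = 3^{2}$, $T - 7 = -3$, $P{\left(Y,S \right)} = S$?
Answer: $-15864$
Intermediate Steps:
$T = 4$ ($T = 7 - 3 = 4$)
$s{\left(F \right)} = 9$
$R{\left(f,l \right)} = 9 f + 158 l$
$P{\left(7,0 \right)} \left(-27\right) \left(-20\right) + R{\left(28,-102 \right)} = 0 \left(-27\right) \left(-20\right) + \left(9 \cdot 28 + 158 \left(-102\right)\right) = 0 \left(-20\right) + \left(252 - 16116\right) = 0 - 15864 = -15864$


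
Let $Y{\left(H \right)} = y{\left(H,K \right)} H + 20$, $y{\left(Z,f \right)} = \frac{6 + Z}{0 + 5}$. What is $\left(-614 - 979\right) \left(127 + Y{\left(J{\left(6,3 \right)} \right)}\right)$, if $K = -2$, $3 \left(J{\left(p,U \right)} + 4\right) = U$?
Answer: $- \frac{1156518}{5} \approx -2.313 \cdot 10^{5}$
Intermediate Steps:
$J{\left(p,U \right)} = -4 + \frac{U}{3}$
$y{\left(Z,f \right)} = \frac{6}{5} + \frac{Z}{5}$ ($y{\left(Z,f \right)} = \frac{6 + Z}{5} = \left(6 + Z\right) \frac{1}{5} = \frac{6}{5} + \frac{Z}{5}$)
$Y{\left(H \right)} = 20 + H \left(\frac{6}{5} + \frac{H}{5}\right)$ ($Y{\left(H \right)} = \left(\frac{6}{5} + \frac{H}{5}\right) H + 20 = H \left(\frac{6}{5} + \frac{H}{5}\right) + 20 = 20 + H \left(\frac{6}{5} + \frac{H}{5}\right)$)
$\left(-614 - 979\right) \left(127 + Y{\left(J{\left(6,3 \right)} \right)}\right) = \left(-614 - 979\right) \left(127 + \left(20 + \frac{\left(-4 + \frac{1}{3} \cdot 3\right) \left(6 + \left(-4 + \frac{1}{3} \cdot 3\right)\right)}{5}\right)\right) = - 1593 \left(127 + \left(20 + \frac{\left(-4 + 1\right) \left(6 + \left(-4 + 1\right)\right)}{5}\right)\right) = - 1593 \left(127 + \left(20 + \frac{1}{5} \left(-3\right) \left(6 - 3\right)\right)\right) = - 1593 \left(127 + \left(20 + \frac{1}{5} \left(-3\right) 3\right)\right) = - 1593 \left(127 + \left(20 - \frac{9}{5}\right)\right) = - 1593 \left(127 + \frac{91}{5}\right) = \left(-1593\right) \frac{726}{5} = - \frac{1156518}{5}$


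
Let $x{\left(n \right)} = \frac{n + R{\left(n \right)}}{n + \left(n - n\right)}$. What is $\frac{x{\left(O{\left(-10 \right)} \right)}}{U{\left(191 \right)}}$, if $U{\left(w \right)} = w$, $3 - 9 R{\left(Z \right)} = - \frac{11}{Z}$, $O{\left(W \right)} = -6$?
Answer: $\frac{317}{61884} \approx 0.0051225$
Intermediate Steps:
$R{\left(Z \right)} = \frac{1}{3} + \frac{11}{9 Z}$ ($R{\left(Z \right)} = \frac{1}{3} - \frac{\left(-11\right) \frac{1}{Z}}{9} = \frac{1}{3} + \frac{11}{9 Z}$)
$x{\left(n \right)} = \frac{n + \frac{11 + 3 n}{9 n}}{n}$ ($x{\left(n \right)} = \frac{n + \frac{11 + 3 n}{9 n}}{n + \left(n - n\right)} = \frac{n + \frac{11 + 3 n}{9 n}}{n + 0} = \frac{n + \frac{11 + 3 n}{9 n}}{n}$)
$\frac{x{\left(O{\left(-10 \right)} \right)}}{U{\left(191 \right)}} = \frac{\frac{1}{36} \left(\frac{11}{9} + \left(-6\right)^{2} + \frac{1}{3} \left(-6\right)\right)}{191} = \frac{\frac{11}{9} + 36 - 2}{36} \cdot \frac{1}{191} = \frac{1}{36} \cdot \frac{317}{9} \cdot \frac{1}{191} = \frac{317}{324} \cdot \frac{1}{191} = \frac{317}{61884}$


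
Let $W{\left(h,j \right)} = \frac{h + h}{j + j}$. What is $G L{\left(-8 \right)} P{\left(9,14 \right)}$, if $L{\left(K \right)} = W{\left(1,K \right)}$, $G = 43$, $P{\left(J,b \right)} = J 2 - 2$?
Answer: $-86$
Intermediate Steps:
$P{\left(J,b \right)} = -2 + 2 J$ ($P{\left(J,b \right)} = 2 J - 2 = -2 + 2 J$)
$W{\left(h,j \right)} = \frac{h}{j}$ ($W{\left(h,j \right)} = \frac{2 h}{2 j} = 2 h \frac{1}{2 j} = \frac{h}{j}$)
$L{\left(K \right)} = \frac{1}{K}$ ($L{\left(K \right)} = 1 \frac{1}{K} = \frac{1}{K}$)
$G L{\left(-8 \right)} P{\left(9,14 \right)} = \frac{43}{-8} \left(-2 + 2 \cdot 9\right) = 43 \left(- \frac{1}{8}\right) \left(-2 + 18\right) = \left(- \frac{43}{8}\right) 16 = -86$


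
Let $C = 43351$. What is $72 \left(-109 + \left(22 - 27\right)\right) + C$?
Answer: $35143$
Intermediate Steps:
$72 \left(-109 + \left(22 - 27\right)\right) + C = 72 \left(-109 + \left(22 - 27\right)\right) + 43351 = 72 \left(-109 - 5\right) + 43351 = 72 \left(-114\right) + 43351 = -8208 + 43351 = 35143$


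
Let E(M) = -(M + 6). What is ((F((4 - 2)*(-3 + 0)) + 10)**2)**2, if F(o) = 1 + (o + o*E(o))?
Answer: 625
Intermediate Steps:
E(M) = -6 - M (E(M) = -(6 + M) = -6 - M)
F(o) = 1 + o + o*(-6 - o) (F(o) = 1 + (o + o*(-6 - o)) = 1 + o + o*(-6 - o))
((F((4 - 2)*(-3 + 0)) + 10)**2)**2 = (((1 + (4 - 2)*(-3 + 0) - (4 - 2)*(-3 + 0)*(6 + (4 - 2)*(-3 + 0))) + 10)**2)**2 = (((1 + 2*(-3) - 2*(-3)*(6 + 2*(-3))) + 10)**2)**2 = (((1 - 6 - 1*(-6)*(6 - 6)) + 10)**2)**2 = (((1 - 6 - 1*(-6)*0) + 10)**2)**2 = (((1 - 6 + 0) + 10)**2)**2 = ((-5 + 10)**2)**2 = (5**2)**2 = 25**2 = 625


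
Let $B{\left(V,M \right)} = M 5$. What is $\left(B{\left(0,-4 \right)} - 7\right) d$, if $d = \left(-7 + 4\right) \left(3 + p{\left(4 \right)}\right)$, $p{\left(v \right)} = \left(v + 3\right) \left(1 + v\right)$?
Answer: $3078$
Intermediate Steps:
$p{\left(v \right)} = \left(1 + v\right) \left(3 + v\right)$ ($p{\left(v \right)} = \left(3 + v\right) \left(1 + v\right) = \left(1 + v\right) \left(3 + v\right)$)
$B{\left(V,M \right)} = 5 M$
$d = -114$ ($d = \left(-7 + 4\right) \left(3 + \left(3 + 4^{2} + 4 \cdot 4\right)\right) = - 3 \left(3 + \left(3 + 16 + 16\right)\right) = - 3 \left(3 + 35\right) = \left(-3\right) 38 = -114$)
$\left(B{\left(0,-4 \right)} - 7\right) d = \left(5 \left(-4\right) - 7\right) \left(-114\right) = \left(-20 - 7\right) \left(-114\right) = \left(-27\right) \left(-114\right) = 3078$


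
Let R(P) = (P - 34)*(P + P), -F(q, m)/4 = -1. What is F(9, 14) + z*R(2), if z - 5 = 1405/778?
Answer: -337324/389 ≈ -867.16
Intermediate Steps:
F(q, m) = 4 (F(q, m) = -4*(-1) = 4)
z = 5295/778 (z = 5 + 1405/778 = 5295/778 ≈ 6.8059)
R(P) = 2*P*(-34 + P) (R(P) = (-34 + P)*(2*P) = 2*P*(-34 + P))
F(9, 14) + z*R(2) = 4 + 5295*(2*2*(-34 + 2))/778 = 4 + 5295*(2*2*(-32))/778 = 4 + (5295/778)*(-128) = 4 - 338880/389 = -337324/389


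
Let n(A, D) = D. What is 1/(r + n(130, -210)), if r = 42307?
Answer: 1/42097 ≈ 2.3755e-5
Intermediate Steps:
1/(r + n(130, -210)) = 1/(42307 - 210) = 1/42097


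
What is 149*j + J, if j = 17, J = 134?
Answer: 2667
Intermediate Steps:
149*j + J = 149*17 + 134 = 2533 + 134 = 2667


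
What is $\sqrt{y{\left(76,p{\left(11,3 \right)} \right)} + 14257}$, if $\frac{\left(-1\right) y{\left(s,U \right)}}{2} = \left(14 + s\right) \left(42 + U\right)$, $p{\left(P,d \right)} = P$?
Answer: $\sqrt{4717} \approx 68.68$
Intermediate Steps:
$y{\left(s,U \right)} = - 2 \left(14 + s\right) \left(42 + U\right)$
$\sqrt{y{\left(76,p{\left(11,3 \right)} \right)} + 14257} = \sqrt{\left(-1176 - 6384 - 308 - 22 \cdot 76\right) + 14257} = \sqrt{\left(-1176 - 6384 - 308 - 1672\right) + 14257} = \sqrt{-9540 + 14257} = \sqrt{4717}$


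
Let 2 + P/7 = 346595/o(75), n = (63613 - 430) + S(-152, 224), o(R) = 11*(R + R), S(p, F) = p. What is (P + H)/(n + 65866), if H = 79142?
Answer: 26597473/42536010 ≈ 0.62529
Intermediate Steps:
o(R) = 22*R (o(R) = 11*(2*R) = 22*R)
n = 63031 (n = (63613 - 430) - 152 = 63183 - 152 = 63031)
P = 480613/330 (P = -14 + 7*(346595/((22*75))) = -14 + 7*(346595/1650) = -14 + 7*(346595*(1/1650)) = -14 + 7*(69319/330) = -14 + 485233/330 = 480613/330 ≈ 1456.4)
(P + H)/(n + 65866) = (480613/330 + 79142)/(63031 + 65866) = (26597473/330)/128897 = (26597473/330)*(1/128897) = 26597473/42536010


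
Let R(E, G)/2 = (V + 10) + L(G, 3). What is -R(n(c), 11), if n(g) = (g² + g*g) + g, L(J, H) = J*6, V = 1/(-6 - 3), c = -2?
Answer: -1366/9 ≈ -151.78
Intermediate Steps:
V = -⅑ (V = 1/(-9) = -⅑ ≈ -0.11111)
L(J, H) = 6*J
n(g) = g + 2*g² (n(g) = (g² + g²) + g = 2*g² + g = g + 2*g²)
R(E, G) = 178/9 + 12*G (R(E, G) = 2*((-⅑ + 10) + 6*G) = 2*(89/9 + 6*G) = 178/9 + 12*G)
-R(n(c), 11) = -(178/9 + 12*11) = -(178/9 + 132) = -1*1366/9 = -1366/9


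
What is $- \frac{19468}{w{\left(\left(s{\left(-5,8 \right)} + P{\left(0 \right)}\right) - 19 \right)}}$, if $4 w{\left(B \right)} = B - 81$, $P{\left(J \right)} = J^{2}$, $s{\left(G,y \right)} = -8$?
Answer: $\frac{19468}{27} \approx 721.04$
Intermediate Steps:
$w{\left(B \right)} = - \frac{81}{4} + \frac{B}{4}$ ($w{\left(B \right)} = \frac{B - 81}{4} = \frac{-81 + B}{4} = - \frac{81}{4} + \frac{B}{4}$)
$- \frac{19468}{w{\left(\left(s{\left(-5,8 \right)} + P{\left(0 \right)}\right) - 19 \right)}} = - \frac{19468}{- \frac{81}{4} + \frac{\left(-8 + 0^{2}\right) - 19}{4}} = - \frac{19468}{- \frac{81}{4} + \frac{\left(-8 + 0\right) - 19}{4}} = - \frac{19468}{- \frac{81}{4} + \frac{-8 - 19}{4}} = - \frac{19468}{- \frac{81}{4} + \frac{1}{4} \left(-27\right)} = - \frac{19468}{- \frac{81}{4} - \frac{27}{4}} = - \frac{19468}{-27} = \left(-19468\right) \left(- \frac{1}{27}\right) = \frac{19468}{27}$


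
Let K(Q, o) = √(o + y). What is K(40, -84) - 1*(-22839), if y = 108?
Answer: 22839 + 2*√6 ≈ 22844.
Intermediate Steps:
K(Q, o) = √(108 + o) (K(Q, o) = √(o + 108) = √(108 + o))
K(40, -84) - 1*(-22839) = √(108 - 84) - 1*(-22839) = √24 + 22839 = 2*√6 + 22839 = 22839 + 2*√6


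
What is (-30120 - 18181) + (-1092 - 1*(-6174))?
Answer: -43219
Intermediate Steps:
(-30120 - 18181) + (-1092 - 1*(-6174)) = -48301 + (-1092 + 6174) = -48301 + 5082 = -43219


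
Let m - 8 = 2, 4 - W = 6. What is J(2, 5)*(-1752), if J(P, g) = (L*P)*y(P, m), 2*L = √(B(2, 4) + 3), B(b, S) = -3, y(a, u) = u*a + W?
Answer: 0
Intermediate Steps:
W = -2 (W = 4 - 1*6 = 4 - 6 = -2)
m = 10 (m = 8 + 2 = 10)
y(a, u) = -2 + a*u (y(a, u) = u*a - 2 = a*u - 2 = -2 + a*u)
L = 0 (L = √(-3 + 3)/2 = √0/2 = (½)*0 = 0)
J(P, g) = 0 (J(P, g) = (0*P)*(-2 + P*10) = 0*(-2 + 10*P) = 0)
J(2, 5)*(-1752) = 0*(-1752) = 0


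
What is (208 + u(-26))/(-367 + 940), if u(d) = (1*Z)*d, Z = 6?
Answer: 52/573 ≈ 0.090750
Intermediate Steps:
u(d) = 6*d (u(d) = (1*6)*d = 6*d)
(208 + u(-26))/(-367 + 940) = (208 + 6*(-26))/(-367 + 940) = (208 - 156)/573 = (1/573)*52 = 52/573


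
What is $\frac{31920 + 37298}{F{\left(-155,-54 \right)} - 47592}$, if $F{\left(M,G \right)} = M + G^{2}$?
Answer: $- \frac{69218}{44831} \approx -1.544$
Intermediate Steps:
$\frac{31920 + 37298}{F{\left(-155,-54 \right)} - 47592} = \frac{31920 + 37298}{\left(-155 + \left(-54\right)^{2}\right) - 47592} = \frac{69218}{\left(-155 + 2916\right) - 47592} = \frac{69218}{2761 - 47592} = \frac{69218}{-44831} = 69218 \left(- \frac{1}{44831}\right) = - \frac{69218}{44831}$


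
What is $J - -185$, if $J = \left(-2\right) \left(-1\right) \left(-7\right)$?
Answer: $171$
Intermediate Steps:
$J = -14$ ($J = 2 \left(-7\right) = -14$)
$J - -185 = -14 - -185 = -14 + 185 = 171$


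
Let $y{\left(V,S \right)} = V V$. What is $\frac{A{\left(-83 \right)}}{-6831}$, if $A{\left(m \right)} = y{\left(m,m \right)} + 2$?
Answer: $- \frac{2297}{2277} \approx -1.0088$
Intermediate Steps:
$y{\left(V,S \right)} = V^{2}$
$A{\left(m \right)} = 2 + m^{2}$ ($A{\left(m \right)} = m^{2} + 2 = 2 + m^{2}$)
$\frac{A{\left(-83 \right)}}{-6831} = \frac{2 + \left(-83\right)^{2}}{-6831} = \left(2 + 6889\right) \left(- \frac{1}{6831}\right) = 6891 \left(- \frac{1}{6831}\right) = - \frac{2297}{2277}$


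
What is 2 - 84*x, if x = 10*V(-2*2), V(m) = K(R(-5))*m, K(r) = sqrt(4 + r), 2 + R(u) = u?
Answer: 2 + 3360*I*sqrt(3) ≈ 2.0 + 5819.7*I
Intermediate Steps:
R(u) = -2 + u
V(m) = I*m*sqrt(3) (V(m) = sqrt(4 + (-2 - 5))*m = sqrt(4 - 7)*m = sqrt(-3)*m = (I*sqrt(3))*m = I*m*sqrt(3))
x = -40*I*sqrt(3) (x = 10*(I*(-2*2)*sqrt(3)) = 10*(I*(-4)*sqrt(3)) = 10*(-4*I*sqrt(3)) = -40*I*sqrt(3) ≈ -69.282*I)
2 - 84*x = 2 - (-3360)*I*sqrt(3) = 2 + 3360*I*sqrt(3)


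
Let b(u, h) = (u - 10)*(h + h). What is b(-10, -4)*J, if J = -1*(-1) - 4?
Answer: -480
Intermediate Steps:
b(u, h) = 2*h*(-10 + u) (b(u, h) = (-10 + u)*(2*h) = 2*h*(-10 + u))
J = -3 (J = 1 - 4 = -3)
b(-10, -4)*J = (2*(-4)*(-10 - 10))*(-3) = (2*(-4)*(-20))*(-3) = 160*(-3) = -480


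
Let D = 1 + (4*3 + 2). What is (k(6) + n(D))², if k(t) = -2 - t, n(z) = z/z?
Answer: 49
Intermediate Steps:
D = 15 (D = 1 + (12 + 2) = 1 + 14 = 15)
n(z) = 1
(k(6) + n(D))² = ((-2 - 1*6) + 1)² = ((-2 - 6) + 1)² = (-8 + 1)² = (-7)² = 49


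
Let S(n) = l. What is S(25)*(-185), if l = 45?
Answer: -8325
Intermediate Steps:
S(n) = 45
S(25)*(-185) = 45*(-185) = -8325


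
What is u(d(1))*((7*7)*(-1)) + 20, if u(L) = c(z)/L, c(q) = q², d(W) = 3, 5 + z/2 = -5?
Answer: -19540/3 ≈ -6513.3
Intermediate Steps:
z = -20 (z = -10 + 2*(-5) = -10 - 10 = -20)
u(L) = 400/L (u(L) = (-20)²/L = 400/L)
u(d(1))*((7*7)*(-1)) + 20 = (400/3)*((7*7)*(-1)) + 20 = (400*(⅓))*(49*(-1)) + 20 = (400/3)*(-49) + 20 = -19600/3 + 20 = -19540/3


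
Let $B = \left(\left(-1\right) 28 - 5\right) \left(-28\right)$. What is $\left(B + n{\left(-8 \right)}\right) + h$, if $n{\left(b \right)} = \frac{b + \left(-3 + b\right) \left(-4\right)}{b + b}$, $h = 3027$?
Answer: $\frac{15795}{4} \approx 3948.8$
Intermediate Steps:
$n{\left(b \right)} = \frac{12 - 3 b}{2 b}$ ($n{\left(b \right)} = \frac{b - \left(-12 + 4 b\right)}{2 b} = \left(12 - 3 b\right) \frac{1}{2 b} = \frac{12 - 3 b}{2 b}$)
$B = 924$ ($B = \left(-28 - 5\right) \left(-28\right) = \left(-33\right) \left(-28\right) = 924$)
$\left(B + n{\left(-8 \right)}\right) + h = \left(924 - \left(\frac{3}{2} - \frac{6}{-8}\right)\right) + 3027 = \left(924 + \left(- \frac{3}{2} + 6 \left(- \frac{1}{8}\right)\right)\right) + 3027 = \left(924 - \frac{9}{4}\right) + 3027 = \frac{3687}{4} + 3027 = \frac{15795}{4}$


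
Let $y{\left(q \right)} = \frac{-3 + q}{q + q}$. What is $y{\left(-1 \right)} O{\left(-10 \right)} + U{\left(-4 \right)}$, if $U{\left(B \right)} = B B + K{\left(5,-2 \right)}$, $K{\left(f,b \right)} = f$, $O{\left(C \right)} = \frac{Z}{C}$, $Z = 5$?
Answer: $20$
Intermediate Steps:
$O{\left(C \right)} = \frac{5}{C}$
$y{\left(q \right)} = \frac{-3 + q}{2 q}$
$U{\left(B \right)} = 5 + B^{2}$ ($U{\left(B \right)} = B B + 5 = B^{2} + 5 = 5 + B^{2}$)
$y{\left(-1 \right)} O{\left(-10 \right)} + U{\left(-4 \right)} = \frac{-3 - 1}{2 \left(-1\right)} \frac{5}{-10} + \left(5 + \left(-4\right)^{2}\right) = \frac{1}{2} \left(-1\right) \left(-4\right) 5 \left(- \frac{1}{10}\right) + \left(5 + 16\right) = 2 \left(- \frac{1}{2}\right) + 21 = -1 + 21 = 20$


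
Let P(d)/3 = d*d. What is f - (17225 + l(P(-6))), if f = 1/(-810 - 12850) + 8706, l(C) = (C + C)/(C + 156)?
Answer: -1280187891/150260 ≈ -8519.8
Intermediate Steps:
P(d) = 3*d**2 (P(d) = 3*(d*d) = 3*d**2)
l(C) = 2*C/(156 + C) (l(C) = (2*C)/(156 + C) = 2*C/(156 + C))
f = 118923959/13660 (f = 1/(-13660) + 8706 = -1/13660 + 8706 = 118923959/13660 ≈ 8706.0)
f - (17225 + l(P(-6))) = 118923959/13660 - (17225 + 2*(3*(-6)**2)/(156 + 3*(-6)**2)) = 118923959/13660 - (17225 + 2*(3*36)/(156 + 3*36)) = 118923959/13660 - (17225 + 2*108/(156 + 108)) = 118923959/13660 - (17225 + 2*108/264) = 118923959/13660 - (17225 + 2*108*(1/264)) = 118923959/13660 - (17225 + 9/11) = 118923959/13660 - 1*189484/11 = 118923959/13660 - 189484/11 = -1280187891/150260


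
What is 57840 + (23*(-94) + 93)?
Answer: 55771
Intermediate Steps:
57840 + (23*(-94) + 93) = 57840 + (-2162 + 93) = 57840 - 2069 = 55771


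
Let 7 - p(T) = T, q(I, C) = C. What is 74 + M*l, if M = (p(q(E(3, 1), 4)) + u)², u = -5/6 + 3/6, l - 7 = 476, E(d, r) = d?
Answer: 10526/3 ≈ 3508.7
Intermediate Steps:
l = 483 (l = 7 + 476 = 483)
p(T) = 7 - T
u = -⅓ (u = -5*⅙ + 3*(⅙) = -⅚ + ½ = -⅓ ≈ -0.33333)
M = 64/9 (M = ((7 - 1*4) - ⅓)² = ((7 - 4) - ⅓)² = (3 - ⅓)² = (8/3)² = 64/9 ≈ 7.1111)
74 + M*l = 74 + (64/9)*483 = 74 + 10304/3 = 10526/3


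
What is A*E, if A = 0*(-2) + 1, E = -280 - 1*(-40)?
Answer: -240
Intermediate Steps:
E = -240 (E = -280 + 40 = -240)
A = 1 (A = 0 + 1 = 1)
A*E = 1*(-240) = -240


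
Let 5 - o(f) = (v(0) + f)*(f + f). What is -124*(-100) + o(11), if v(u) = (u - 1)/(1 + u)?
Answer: 12185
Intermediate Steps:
v(u) = (-1 + u)/(1 + u)
o(f) = 5 - 2*f*(-1 + f) (o(f) = 5 - ((-1 + 0)/(1 + 0) + f)*(f + f) = 5 - (-1/1 + f)*2*f = 5 - (1*(-1) + f)*2*f = 5 - (-1 + f)*2*f = 5 - 2*f*(-1 + f))
-124*(-100) + o(11) = -124*(-100) + (5 - 2*11**2 + 2*11) = 12400 + (5 - 2*121 + 22) = 12400 + (5 - 242 + 22) = 12400 - 215 = 12185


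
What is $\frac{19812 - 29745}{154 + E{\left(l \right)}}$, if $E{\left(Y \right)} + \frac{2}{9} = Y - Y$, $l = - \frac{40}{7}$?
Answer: $- \frac{89397}{1384} \approx -64.593$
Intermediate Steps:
$l = - \frac{40}{7}$ ($l = \left(-40\right) \frac{1}{7} = - \frac{40}{7} \approx -5.7143$)
$E{\left(Y \right)} = - \frac{2}{9}$ ($E{\left(Y \right)} = - \frac{2}{9} + \left(Y - Y\right) = - \frac{2}{9} + 0 = - \frac{2}{9}$)
$\frac{19812 - 29745}{154 + E{\left(l \right)}} = \frac{19812 - 29745}{154 - \frac{2}{9}} = - \frac{9933}{\frac{1384}{9}} = \left(-9933\right) \frac{9}{1384} = - \frac{89397}{1384}$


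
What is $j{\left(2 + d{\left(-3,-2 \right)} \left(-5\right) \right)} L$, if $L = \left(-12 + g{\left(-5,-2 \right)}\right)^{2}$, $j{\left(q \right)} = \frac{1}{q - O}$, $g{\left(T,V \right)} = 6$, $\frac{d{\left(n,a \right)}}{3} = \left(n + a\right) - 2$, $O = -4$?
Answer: $\frac{12}{37} \approx 0.32432$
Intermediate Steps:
$d{\left(n,a \right)} = -6 + 3 a + 3 n$ ($d{\left(n,a \right)} = 3 \left(\left(n + a\right) - 2\right) = 3 \left(\left(a + n\right) - 2\right) = 3 \left(-2 + a + n\right) = -6 + 3 a + 3 n$)
$j{\left(q \right)} = \frac{1}{4 + q}$ ($j{\left(q \right)} = \frac{1}{q - -4} = \frac{1}{q + 4} = \frac{1}{4 + q}$)
$L = 36$ ($L = \left(-12 + 6\right)^{2} = \left(-6\right)^{2} = 36$)
$j{\left(2 + d{\left(-3,-2 \right)} \left(-5\right) \right)} L = \frac{1}{4 + \left(2 + \left(-6 + 3 \left(-2\right) + 3 \left(-3\right)\right) \left(-5\right)\right)} 36 = \frac{1}{4 + \left(2 + \left(-6 - 6 - 9\right) \left(-5\right)\right)} 36 = \frac{1}{4 + \left(2 - -105\right)} 36 = \frac{1}{4 + \left(2 + 105\right)} 36 = \frac{1}{4 + 107} \cdot 36 = \frac{1}{111} \cdot 36 = \frac{12}{37}$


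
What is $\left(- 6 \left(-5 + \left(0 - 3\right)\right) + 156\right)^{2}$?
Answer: $41616$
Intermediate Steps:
$\left(- 6 \left(-5 + \left(0 - 3\right)\right) + 156\right)^{2} = \left(- 6 \left(-5 - 3\right) + 156\right)^{2} = \left(\left(-6\right) \left(-8\right) + 156\right)^{2} = \left(48 + 156\right)^{2} = 204^{2} = 41616$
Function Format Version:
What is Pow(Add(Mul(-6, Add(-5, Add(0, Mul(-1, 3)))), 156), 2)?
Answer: 41616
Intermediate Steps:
Pow(Add(Mul(-6, Add(-5, Add(0, Mul(-1, 3)))), 156), 2) = Pow(Add(Mul(-6, Add(-5, Add(0, -3))), 156), 2) = Pow(Add(Mul(-6, Add(-5, -3)), 156), 2) = Pow(Add(Mul(-6, -8), 156), 2) = Pow(Add(48, 156), 2) = Pow(204, 2) = 41616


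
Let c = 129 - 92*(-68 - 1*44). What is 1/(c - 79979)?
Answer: -1/69546 ≈ -1.4379e-5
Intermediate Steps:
c = 10433 (c = 129 - 92*(-68 - 44) = 129 - 92*(-112) = 129 + 10304 = 10433)
1/(c - 79979) = 1/(10433 - 79979) = 1/(-69546) = -1/69546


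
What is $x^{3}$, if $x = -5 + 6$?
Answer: $1$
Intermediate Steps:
$x = 1$
$x^{3} = 1^{3} = 1$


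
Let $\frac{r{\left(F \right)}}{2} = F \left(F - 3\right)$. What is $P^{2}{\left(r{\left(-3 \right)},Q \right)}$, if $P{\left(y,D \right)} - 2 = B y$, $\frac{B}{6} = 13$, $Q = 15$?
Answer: $7896100$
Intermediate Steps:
$B = 78$ ($B = 6 \cdot 13 = 78$)
$r{\left(F \right)} = 2 F \left(-3 + F\right)$ ($r{\left(F \right)} = 2 F \left(F - 3\right) = 2 F \left(-3 + F\right)$)
$P{\left(y,D \right)} = 2 + 78 y$
$P^{2}{\left(r{\left(-3 \right)},Q \right)} = \left(2 + 78 \cdot 2 \left(-3\right) \left(-3 - 3\right)\right)^{2} = \left(2 + 78 \cdot 2 \left(-3\right) \left(-6\right)\right)^{2} = \left(2 + 78 \cdot 36\right)^{2} = \left(2 + 2808\right)^{2} = 2810^{2} = 7896100$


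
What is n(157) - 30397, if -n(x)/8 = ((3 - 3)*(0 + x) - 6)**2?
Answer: -30685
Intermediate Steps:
n(x) = -288 (n(x) = -8*((3 - 3)*(0 + x) - 6)**2 = -8*(0*x - 6)**2 = -8*(0 - 6)**2 = -8*(-6)**2 = -8*36 = -288)
n(157) - 30397 = -288 - 30397 = -30685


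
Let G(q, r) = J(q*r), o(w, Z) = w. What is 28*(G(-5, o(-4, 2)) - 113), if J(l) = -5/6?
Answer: -9562/3 ≈ -3187.3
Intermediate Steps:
J(l) = -⅚ (J(l) = -5*⅙ = -⅚)
G(q, r) = -⅚
28*(G(-5, o(-4, 2)) - 113) = 28*(-⅚ - 113) = 28*(-683/6) = -9562/3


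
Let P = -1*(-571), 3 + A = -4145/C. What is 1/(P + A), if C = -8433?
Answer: 8433/4794089 ≈ 0.0017590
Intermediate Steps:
A = -21154/8433 (A = -3 - 4145/(-8433) = -3 - 4145*(-1/8433) = -3 + 4145/8433 = -21154/8433 ≈ -2.5085)
P = 571
1/(P + A) = 1/(571 - 21154/8433) = 1/(4794089/8433) = 8433/4794089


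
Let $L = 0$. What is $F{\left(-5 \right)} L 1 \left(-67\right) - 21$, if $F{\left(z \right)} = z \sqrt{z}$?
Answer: $-21$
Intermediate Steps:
$F{\left(z \right)} = z^{\frac{3}{2}}$
$F{\left(-5 \right)} L 1 \left(-67\right) - 21 = \left(-5\right)^{\frac{3}{2}} \cdot 0 \cdot 1 \left(-67\right) - 21 = - 5 i \sqrt{5} \cdot 0 \cdot 1 \left(-67\right) - 21 = 0 \cdot 1 \left(-67\right) - 21 = 0 \left(-67\right) - 21 = 0 - 21 = -21$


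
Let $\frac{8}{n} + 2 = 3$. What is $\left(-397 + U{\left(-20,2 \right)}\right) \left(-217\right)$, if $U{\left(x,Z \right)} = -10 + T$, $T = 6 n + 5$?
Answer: $76818$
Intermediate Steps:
$n = 8$ ($n = \frac{8}{-2 + 3} = \frac{8}{1} = 8 \cdot 1 = 8$)
$T = 53$ ($T = 6 \cdot 8 + 5 = 48 + 5 = 53$)
$U{\left(x,Z \right)} = 43$ ($U{\left(x,Z \right)} = -10 + 53 = 43$)
$\left(-397 + U{\left(-20,2 \right)}\right) \left(-217\right) = \left(-397 + 43\right) \left(-217\right) = \left(-354\right) \left(-217\right) = 76818$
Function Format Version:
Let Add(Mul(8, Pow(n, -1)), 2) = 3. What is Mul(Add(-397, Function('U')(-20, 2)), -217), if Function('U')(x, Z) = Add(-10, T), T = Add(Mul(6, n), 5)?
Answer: 76818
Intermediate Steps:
n = 8 (n = Mul(8, Pow(Add(-2, 3), -1)) = Mul(8, Pow(1, -1)) = Mul(8, 1) = 8)
T = 53 (T = Add(Mul(6, 8), 5) = Add(48, 5) = 53)
Function('U')(x, Z) = 43 (Function('U')(x, Z) = Add(-10, 53) = 43)
Mul(Add(-397, Function('U')(-20, 2)), -217) = Mul(Add(-397, 43), -217) = Mul(-354, -217) = 76818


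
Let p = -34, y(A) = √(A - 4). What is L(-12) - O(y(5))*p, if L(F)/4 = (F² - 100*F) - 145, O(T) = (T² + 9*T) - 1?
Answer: 5102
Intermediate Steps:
y(A) = √(-4 + A)
O(T) = -1 + T² + 9*T
L(F) = -580 - 400*F + 4*F² (L(F) = 4*((F² - 100*F) - 145) = 4*(-145 + F² - 100*F) = -580 - 400*F + 4*F²)
L(-12) - O(y(5))*p = (-580 - 400*(-12) + 4*(-12)²) - (-1 + (√(-4 + 5))² + 9*√(-4 + 5))*(-34) = (-580 + 4800 + 4*144) - (-1 + (√1)² + 9*√1)*(-34) = (-580 + 4800 + 576) - (-1 + 1² + 9*1)*(-34) = 4796 - (-1 + 1 + 9)*(-34) = 4796 - 9*(-34) = 4796 - 1*(-306) = 4796 + 306 = 5102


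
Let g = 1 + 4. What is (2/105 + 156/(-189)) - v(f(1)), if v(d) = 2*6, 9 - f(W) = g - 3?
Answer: -4034/315 ≈ -12.806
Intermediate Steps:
g = 5
f(W) = 7 (f(W) = 9 - (5 - 3) = 9 - 1*2 = 9 - 2 = 7)
v(d) = 12
(2/105 + 156/(-189)) - v(f(1)) = (2/105 + 156/(-189)) - 1*12 = (2*(1/105) + 156*(-1/189)) - 12 = (2/105 - 52/63) - 12 = -254/315 - 12 = -4034/315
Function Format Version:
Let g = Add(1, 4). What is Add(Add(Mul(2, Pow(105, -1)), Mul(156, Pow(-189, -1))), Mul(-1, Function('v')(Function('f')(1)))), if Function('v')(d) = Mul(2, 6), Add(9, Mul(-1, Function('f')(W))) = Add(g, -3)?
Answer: Rational(-4034, 315) ≈ -12.806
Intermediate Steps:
g = 5
Function('f')(W) = 7 (Function('f')(W) = Add(9, Mul(-1, Add(5, -3))) = Add(9, Mul(-1, 2)) = Add(9, -2) = 7)
Function('v')(d) = 12
Add(Add(Mul(2, Pow(105, -1)), Mul(156, Pow(-189, -1))), Mul(-1, Function('v')(Function('f')(1)))) = Add(Add(Mul(2, Pow(105, -1)), Mul(156, Pow(-189, -1))), Mul(-1, 12)) = Add(Add(Mul(2, Rational(1, 105)), Mul(156, Rational(-1, 189))), -12) = Add(Add(Rational(2, 105), Rational(-52, 63)), -12) = Add(Rational(-254, 315), -12) = Rational(-4034, 315)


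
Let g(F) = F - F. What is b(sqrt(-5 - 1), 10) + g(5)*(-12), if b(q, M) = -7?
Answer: -7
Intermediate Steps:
g(F) = 0
b(sqrt(-5 - 1), 10) + g(5)*(-12) = -7 + 0*(-12) = -7 + 0 = -7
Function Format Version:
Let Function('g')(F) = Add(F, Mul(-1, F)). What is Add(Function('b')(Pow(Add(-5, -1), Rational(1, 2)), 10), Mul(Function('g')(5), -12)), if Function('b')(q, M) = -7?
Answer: -7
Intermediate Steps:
Function('g')(F) = 0
Add(Function('b')(Pow(Add(-5, -1), Rational(1, 2)), 10), Mul(Function('g')(5), -12)) = Add(-7, Mul(0, -12)) = Add(-7, 0) = -7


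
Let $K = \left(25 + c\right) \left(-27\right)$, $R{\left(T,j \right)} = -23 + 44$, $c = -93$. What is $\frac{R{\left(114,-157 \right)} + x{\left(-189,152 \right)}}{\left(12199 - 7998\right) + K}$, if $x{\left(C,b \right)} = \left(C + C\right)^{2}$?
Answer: $\frac{142905}{6037} \approx 23.672$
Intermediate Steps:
$x{\left(C,b \right)} = 4 C^{2}$ ($x{\left(C,b \right)} = \left(2 C\right)^{2} = 4 C^{2}$)
$R{\left(T,j \right)} = 21$
$K = 1836$ ($K = \left(25 - 93\right) \left(-27\right) = \left(-68\right) \left(-27\right) = 1836$)
$\frac{R{\left(114,-157 \right)} + x{\left(-189,152 \right)}}{\left(12199 - 7998\right) + K} = \frac{21 + 4 \left(-189\right)^{2}}{\left(12199 - 7998\right) + 1836} = \frac{21 + 4 \cdot 35721}{\left(12199 - 7998\right) + 1836} = \frac{21 + 142884}{4201 + 1836} = \frac{142905}{6037}$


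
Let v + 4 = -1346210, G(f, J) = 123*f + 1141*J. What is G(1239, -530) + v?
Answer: -1798547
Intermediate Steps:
v = -1346214 (v = -4 - 1346210 = -1346214)
G(1239, -530) + v = (123*1239 + 1141*(-530)) - 1346214 = (152397 - 604730) - 1346214 = -452333 - 1346214 = -1798547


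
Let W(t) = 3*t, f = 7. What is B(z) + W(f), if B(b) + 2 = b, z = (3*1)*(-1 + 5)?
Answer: 31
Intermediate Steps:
z = 12 (z = 3*4 = 12)
B(b) = -2 + b
B(z) + W(f) = (-2 + 12) + 3*7 = 10 + 21 = 31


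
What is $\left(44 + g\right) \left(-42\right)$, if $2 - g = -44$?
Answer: $-3780$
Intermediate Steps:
$g = 46$ ($g = 2 - -44 = 2 + 44 = 46$)
$\left(44 + g\right) \left(-42\right) = \left(44 + 46\right) \left(-42\right) = 90 \left(-42\right) = -3780$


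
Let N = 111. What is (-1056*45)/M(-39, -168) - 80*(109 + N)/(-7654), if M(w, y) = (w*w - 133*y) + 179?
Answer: 7432040/23004097 ≈ 0.32307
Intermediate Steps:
M(w, y) = 179 + w² - 133*y (M(w, y) = (w² - 133*y) + 179 = 179 + w² - 133*y)
(-1056*45)/M(-39, -168) - 80*(109 + N)/(-7654) = (-1056*45)/(179 + (-39)² - 133*(-168)) - 80*(109 + 111)/(-7654) = -47520/(179 + 1521 + 22344) - 80*220*(-1/7654) = -47520/24044 - 17600*(-1/7654) = -47520*1/24044 + 8800/3827 = -11880/6011 + 8800/3827 = 7432040/23004097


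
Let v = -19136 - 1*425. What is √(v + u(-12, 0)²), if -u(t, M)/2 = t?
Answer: I*√18985 ≈ 137.79*I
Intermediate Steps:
u(t, M) = -2*t
v = -19561 (v = -19136 - 425 = -19561)
√(v + u(-12, 0)²) = √(-19561 + (-2*(-12))²) = √(-19561 + 24²) = √(-19561 + 576) = √(-18985) = I*√18985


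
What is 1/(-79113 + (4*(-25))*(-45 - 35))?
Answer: -1/71113 ≈ -1.4062e-5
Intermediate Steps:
1/(-79113 + (4*(-25))*(-45 - 35)) = 1/(-79113 - 100*(-80)) = 1/(-79113 + 8000) = 1/(-71113) = -1/71113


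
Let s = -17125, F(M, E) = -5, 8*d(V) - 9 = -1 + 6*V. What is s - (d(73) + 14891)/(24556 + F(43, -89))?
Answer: -1681803287/98204 ≈ -17126.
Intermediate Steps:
d(V) = 1 + 3*V/4 (d(V) = 9/8 + (-1 + 6*V)/8 = 9/8 + (-1/8 + 3*V/4) = 1 + 3*V/4)
s - (d(73) + 14891)/(24556 + F(43, -89)) = -17125 - ((1 + (3/4)*73) + 14891)/(24556 - 5) = -17125 - ((1 + 219/4) + 14891)/24551 = -17125 - (223/4 + 14891)/24551 = -17125 - 59787/(4*24551) = -17125 - 1*59787/98204 = -17125 - 59787/98204 = -1681803287/98204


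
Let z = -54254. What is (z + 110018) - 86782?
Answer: -31018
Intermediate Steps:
(z + 110018) - 86782 = (-54254 + 110018) - 86782 = 55764 - 86782 = -31018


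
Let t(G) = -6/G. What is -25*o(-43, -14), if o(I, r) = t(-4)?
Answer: -75/2 ≈ -37.500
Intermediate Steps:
o(I, r) = 3/2 (o(I, r) = -6/(-4) = -6*(-¼) = 3/2)
-25*o(-43, -14) = -25*3/2 = -75/2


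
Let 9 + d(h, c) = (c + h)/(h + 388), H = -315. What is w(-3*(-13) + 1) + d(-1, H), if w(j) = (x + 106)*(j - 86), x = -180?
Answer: 1313549/387 ≈ 3394.2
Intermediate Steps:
d(h, c) = -9 + (c + h)/(388 + h) (d(h, c) = -9 + (c + h)/(h + 388) = -9 + (c + h)/(388 + h))
w(j) = 6364 - 74*j (w(j) = (-180 + 106)*(j - 86) = -74*(-86 + j) = 6364 - 74*j)
w(-3*(-13) + 1) + d(-1, H) = (6364 - 74*(-3*(-13) + 1)) + (-3492 - 315 - 8*(-1))/(388 - 1) = (6364 - 74*(39 + 1)) + (-3492 - 315 + 8)/387 = (6364 - 74*40) + (1/387)*(-3799) = (6364 - 2960) - 3799/387 = 3404 - 3799/387 = 1313549/387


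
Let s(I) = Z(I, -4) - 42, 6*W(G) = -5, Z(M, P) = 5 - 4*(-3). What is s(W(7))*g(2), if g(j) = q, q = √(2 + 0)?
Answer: -25*√2 ≈ -35.355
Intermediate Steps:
q = √2 ≈ 1.4142
Z(M, P) = 17 (Z(M, P) = 5 + 12 = 17)
g(j) = √2
W(G) = -⅚ (W(G) = (⅙)*(-5) = -⅚)
s(I) = -25 (s(I) = 17 - 42 = -25)
s(W(7))*g(2) = -25*√2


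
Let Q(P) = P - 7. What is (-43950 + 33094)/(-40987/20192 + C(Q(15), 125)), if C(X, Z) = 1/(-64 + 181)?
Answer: 25646909184/4775287 ≈ 5370.8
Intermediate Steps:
Q(P) = -7 + P
C(X, Z) = 1/117
(-43950 + 33094)/(-40987/20192 + C(Q(15), 125)) = (-43950 + 33094)/(-40987/20192 + 1/117) = -10856/(-40987*1/20192 + 1/117) = -10856/(-40987/20192 + 1/117) = -10856/(-4775287/2362464) = -10856*(-2362464/4775287) = 25646909184/4775287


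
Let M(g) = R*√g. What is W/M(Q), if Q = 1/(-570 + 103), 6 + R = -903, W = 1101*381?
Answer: 46609*I*√467/101 ≈ 9972.6*I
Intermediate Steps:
W = 419481
R = -909 (R = -6 - 903 = -909)
Q = -1/467 (Q = 1/(-467) = -1/467 ≈ -0.0021413)
M(g) = -909*√g
W/M(Q) = 419481/((-909*I*√467/467)) = 419481*(I*√467/909) = 46609*I*√467/101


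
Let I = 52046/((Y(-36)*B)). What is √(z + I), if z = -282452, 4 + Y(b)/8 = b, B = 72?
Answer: I*√16269365315/240 ≈ 531.46*I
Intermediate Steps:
Y(b) = -32 + 8*b
I = -26023/11520 (I = 52046/(((-32 + 8*(-36))*72)) = 52046/(((-32 - 288)*72)) = 52046/((-320*72)) = 52046/(-23040) = 52046*(-1/23040) = -26023/11520 ≈ -2.2589)
√(z + I) = √(-282452 - 26023/11520) = √(-3253873063/11520) = I*√16269365315/240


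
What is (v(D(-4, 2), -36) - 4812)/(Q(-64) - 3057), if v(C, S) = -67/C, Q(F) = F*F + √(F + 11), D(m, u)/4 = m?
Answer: -79925075/17273184 + 76925*I*√53/17273184 ≈ -4.6271 + 0.032421*I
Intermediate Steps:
D(m, u) = 4*m
Q(F) = F² + √(11 + F)
(v(D(-4, 2), -36) - 4812)/(Q(-64) - 3057) = (-67/(4*(-4)) - 4812)/(((-64)² + √(11 - 64)) - 3057) = (-67/(-16) - 4812)/((4096 + √(-53)) - 3057) = (-67*(-1/16) - 4812)/((4096 + I*√53) - 3057) = (67/16 - 4812)/(1039 + I*√53) = -76925/(16*(1039 + I*√53))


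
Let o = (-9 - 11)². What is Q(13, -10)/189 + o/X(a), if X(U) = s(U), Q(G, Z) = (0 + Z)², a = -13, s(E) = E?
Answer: -74300/2457 ≈ -30.240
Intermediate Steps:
Q(G, Z) = Z²
X(U) = U
o = 400 (o = (-20)² = 400)
Q(13, -10)/189 + o/X(a) = (-10)²/189 + 400/(-13) = 100*(1/189) + 400*(-1/13) = 100/189 - 400/13 = -74300/2457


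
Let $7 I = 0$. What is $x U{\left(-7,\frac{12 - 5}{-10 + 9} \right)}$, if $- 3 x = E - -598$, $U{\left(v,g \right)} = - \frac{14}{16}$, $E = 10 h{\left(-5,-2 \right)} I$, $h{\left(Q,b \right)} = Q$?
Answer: $\frac{2093}{12} \approx 174.42$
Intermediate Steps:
$I = 0$ ($I = \frac{1}{7} \cdot 0 = 0$)
$E = 0$ ($E = 10 \left(-5\right) 0 = \left(-50\right) 0 = 0$)
$U{\left(v,g \right)} = - \frac{7}{8}$ ($U{\left(v,g \right)} = \left(-14\right) \frac{1}{16} = - \frac{7}{8}$)
$x = - \frac{598}{3}$ ($x = - \frac{0 - -598}{3} = - \frac{0 + 598}{3} = \left(- \frac{1}{3}\right) 598 = - \frac{598}{3} \approx -199.33$)
$x U{\left(-7,\frac{12 - 5}{-10 + 9} \right)} = \left(- \frac{598}{3}\right) \left(- \frac{7}{8}\right) = \frac{2093}{12}$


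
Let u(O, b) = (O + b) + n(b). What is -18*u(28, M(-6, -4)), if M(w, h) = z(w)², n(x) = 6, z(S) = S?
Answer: -1260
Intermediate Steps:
M(w, h) = w²
u(O, b) = 6 + O + b (u(O, b) = (O + b) + 6 = 6 + O + b)
-18*u(28, M(-6, -4)) = -18*(6 + 28 + (-6)²) = -18*(6 + 28 + 36) = -18*70 = -1260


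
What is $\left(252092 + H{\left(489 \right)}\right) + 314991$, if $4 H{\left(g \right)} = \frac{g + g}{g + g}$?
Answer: $\frac{2268333}{4} \approx 5.6708 \cdot 10^{5}$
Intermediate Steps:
$H{\left(g \right)} = \frac{1}{4}$ ($H{\left(g \right)} = \frac{\left(g + g\right) \frac{1}{g + g}}{4} = \frac{2 g \frac{1}{2 g}}{4} = \frac{1}{4} \cdot 1 = \frac{1}{4}$)
$\left(252092 + H{\left(489 \right)}\right) + 314991 = \left(252092 + \frac{1}{4}\right) + 314991 = \frac{1008369}{4} + 314991 = \frac{2268333}{4}$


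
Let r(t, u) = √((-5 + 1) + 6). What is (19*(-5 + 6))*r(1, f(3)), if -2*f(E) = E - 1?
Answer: 19*√2 ≈ 26.870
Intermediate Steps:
f(E) = ½ - E/2 (f(E) = -(E - 1)/2 = -(-1 + E)/2 = ½ - E/2)
r(t, u) = √2 (r(t, u) = √(-4 + 6) = √2)
(19*(-5 + 6))*r(1, f(3)) = (19*(-5 + 6))*√2 = (19*1)*√2 = 19*√2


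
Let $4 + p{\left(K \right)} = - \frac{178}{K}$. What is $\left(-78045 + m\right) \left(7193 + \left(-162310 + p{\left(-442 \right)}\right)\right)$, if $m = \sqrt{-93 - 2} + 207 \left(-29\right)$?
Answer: $\frac{169488487488}{13} - \frac{34281652 i \sqrt{95}}{221} \approx 1.3038 \cdot 10^{10} - 1.5119 \cdot 10^{6} i$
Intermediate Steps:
$p{\left(K \right)} = -4 - \frac{178}{K}$
$m = -6003 + i \sqrt{95}$ ($m = \sqrt{-95} - 6003 = i \sqrt{95} - 6003 = -6003 + i \sqrt{95} \approx -6003.0 + 9.7468 i$)
$\left(-78045 + m\right) \left(7193 + \left(-162310 + p{\left(-442 \right)}\right)\right) = \left(-78045 - \left(6003 - i \sqrt{95}\right)\right) \left(7193 - \left(162314 - \frac{89}{221}\right)\right) = \left(-84048 + i \sqrt{95}\right) \left(7193 - \frac{35871305}{221}\right) = \left(-84048 + i \sqrt{95}\right) \left(- \frac{34281652}{221}\right) = \frac{169488487488}{13} - \frac{34281652 i \sqrt{95}}{221}$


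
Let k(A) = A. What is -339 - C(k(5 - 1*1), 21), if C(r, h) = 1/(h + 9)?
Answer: -10171/30 ≈ -339.03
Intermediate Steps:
C(r, h) = 1/(9 + h)
-339 - C(k(5 - 1*1), 21) = -339 - 1/(9 + 21) = -339 - 1/30 = -10171/30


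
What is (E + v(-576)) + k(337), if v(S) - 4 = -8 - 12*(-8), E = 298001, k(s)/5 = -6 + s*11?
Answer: 316598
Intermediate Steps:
k(s) = -30 + 55*s (k(s) = 5*(-6 + s*11) = 5*(-6 + 11*s) = -30 + 55*s)
v(S) = 92 (v(S) = 4 + (-8 - 12*(-8)) = 4 + (-8 + 96) = 4 + 88 = 92)
(E + v(-576)) + k(337) = (298001 + 92) + (-30 + 55*337) = 298093 + (-30 + 18535) = 298093 + 18505 = 316598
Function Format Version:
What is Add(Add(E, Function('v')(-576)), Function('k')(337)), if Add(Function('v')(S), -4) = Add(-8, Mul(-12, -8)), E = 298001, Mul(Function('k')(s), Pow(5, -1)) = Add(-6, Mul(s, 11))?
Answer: 316598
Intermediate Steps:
Function('k')(s) = Add(-30, Mul(55, s)) (Function('k')(s) = Mul(5, Add(-6, Mul(s, 11))) = Mul(5, Add(-6, Mul(11, s))) = Add(-30, Mul(55, s)))
Function('v')(S) = 92 (Function('v')(S) = Add(4, Add(-8, Mul(-12, -8))) = Add(4, Add(-8, 96)) = Add(4, 88) = 92)
Add(Add(E, Function('v')(-576)), Function('k')(337)) = Add(Add(298001, 92), Add(-30, Mul(55, 337))) = Add(298093, Add(-30, 18535)) = Add(298093, 18505) = 316598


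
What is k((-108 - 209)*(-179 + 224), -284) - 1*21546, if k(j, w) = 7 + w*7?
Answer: -23527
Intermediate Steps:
k(j, w) = 7 + 7*w
k((-108 - 209)*(-179 + 224), -284) - 1*21546 = (7 + 7*(-284)) - 1*21546 = (7 - 1988) - 21546 = -1981 - 21546 = -23527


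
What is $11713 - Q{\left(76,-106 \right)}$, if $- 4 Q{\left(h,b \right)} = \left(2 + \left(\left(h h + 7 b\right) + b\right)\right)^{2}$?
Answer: $6087938$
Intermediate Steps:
$Q{\left(h,b \right)} = - \frac{\left(2 + h^{2} + 8 b\right)^{2}}{4}$ ($Q{\left(h,b \right)} = - \frac{\left(2 + \left(\left(h h + 7 b\right) + b\right)\right)^{2}}{4} = - \frac{\left(2 + \left(\left(h^{2} + 7 b\right) + b\right)\right)^{2}}{4} = - \frac{\left(2 + \left(h^{2} + 8 b\right)\right)^{2}}{4} = - \frac{\left(2 + h^{2} + 8 b\right)^{2}}{4}$)
$11713 - Q{\left(76,-106 \right)} = 11713 - - \frac{\left(2 + 76^{2} + 8 \left(-106\right)\right)^{2}}{4} = 11713 - - \frac{\left(2 + 5776 - 848\right)^{2}}{4} = 11713 - - \frac{4930^{2}}{4} = 11713 - \left(- \frac{1}{4}\right) 24304900 = 11713 - -6076225 = 11713 + 6076225 = 6087938$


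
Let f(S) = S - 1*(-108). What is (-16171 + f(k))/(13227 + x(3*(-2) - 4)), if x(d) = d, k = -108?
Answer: -16171/13217 ≈ -1.2235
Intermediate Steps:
f(S) = 108 + S (f(S) = S + 108 = 108 + S)
(-16171 + f(k))/(13227 + x(3*(-2) - 4)) = (-16171 + (108 - 108))/(13227 + (3*(-2) - 4)) = (-16171 + 0)/(13227 + (-6 - 4)) = -16171/(13227 - 10) = -16171/13217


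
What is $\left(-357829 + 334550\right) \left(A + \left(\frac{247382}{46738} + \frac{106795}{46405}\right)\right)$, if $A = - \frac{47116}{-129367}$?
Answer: $- \frac{5198227709379158102}{28058109662863} \approx -1.8527 \cdot 10^{5}$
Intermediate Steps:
$A = \frac{47116}{129367}$ ($A = \left(-47116\right) \left(- \frac{1}{129367}\right) = \frac{47116}{129367} \approx 0.3642$)
$\left(-357829 + 334550\right) \left(A + \left(\frac{247382}{46738} + \frac{106795}{46405}\right)\right) = \left(-357829 + 334550\right) \left(\frac{47116}{129367} + \left(\frac{247382}{46738} + \frac{106795}{46405}\right)\right) = - 23279 \left(\frac{47116}{129367} + \left(247382 \cdot \frac{1}{46738} + 106795 \cdot \frac{1}{46405}\right)\right) = - 23279 \left(\frac{47116}{129367} + \left(\frac{123691}{23369} + \frac{21359}{9281}\right)\right) = - 23279 \left(\frac{47116}{129367} + \frac{1647114642}{216887689}\right) = \left(-23279\right) \frac{223301160246538}{28058109662863} = - \frac{5198227709379158102}{28058109662863}$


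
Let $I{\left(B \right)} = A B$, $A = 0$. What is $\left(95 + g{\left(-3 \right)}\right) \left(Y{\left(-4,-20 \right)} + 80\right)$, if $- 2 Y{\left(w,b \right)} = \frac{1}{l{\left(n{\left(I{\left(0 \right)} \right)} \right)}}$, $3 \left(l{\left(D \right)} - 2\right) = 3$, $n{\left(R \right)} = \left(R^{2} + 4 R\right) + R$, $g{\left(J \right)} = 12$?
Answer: $\frac{51253}{6} \approx 8542.2$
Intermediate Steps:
$I{\left(B \right)} = 0$ ($I{\left(B \right)} = 0 B = 0$)
$n{\left(R \right)} = R^{2} + 5 R$
$l{\left(D \right)} = 3$ ($l{\left(D \right)} = 2 + \frac{1}{3} \cdot 3 = 2 + 1 = 3$)
$Y{\left(w,b \right)} = - \frac{1}{6}$ ($Y{\left(w,b \right)} = - \frac{1}{2 \cdot 3} = \left(- \frac{1}{2}\right) \frac{1}{3} = - \frac{1}{6}$)
$\left(95 + g{\left(-3 \right)}\right) \left(Y{\left(-4,-20 \right)} + 80\right) = \left(95 + 12\right) \left(- \frac{1}{6} + 80\right) = 107 \cdot \frac{479}{6} = \frac{51253}{6}$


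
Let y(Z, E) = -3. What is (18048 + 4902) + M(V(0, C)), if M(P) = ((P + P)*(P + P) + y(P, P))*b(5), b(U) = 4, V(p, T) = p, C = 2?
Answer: 22938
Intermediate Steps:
M(P) = -12 + 16*P² (M(P) = ((P + P)*(P + P) - 3)*4 = ((2*P)*(2*P) - 3)*4 = (4*P² - 3)*4 = (-3 + 4*P²)*4 = -12 + 16*P²)
(18048 + 4902) + M(V(0, C)) = (18048 + 4902) + (-12 + 16*0²) = 22950 + (-12 + 16*0) = 22950 + (-12 + 0) = 22950 - 12 = 22938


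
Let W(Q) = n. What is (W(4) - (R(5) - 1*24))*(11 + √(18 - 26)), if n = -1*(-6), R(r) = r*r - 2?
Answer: 77 + 14*I*√2 ≈ 77.0 + 19.799*I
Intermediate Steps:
R(r) = -2 + r² (R(r) = r² - 2 = -2 + r²)
n = 6
W(Q) = 6
(W(4) - (R(5) - 1*24))*(11 + √(18 - 26)) = (6 - ((-2 + 5²) - 1*24))*(11 + √(18 - 26)) = (6 - ((-2 + 25) - 24))*(11 + √(-8)) = (6 - (23 - 24))*(11 + 2*I*√2) = (6 - 1*(-1))*(11 + 2*I*√2) = (6 + 1)*(11 + 2*I*√2) = 7*(11 + 2*I*√2) = 77 + 14*I*√2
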